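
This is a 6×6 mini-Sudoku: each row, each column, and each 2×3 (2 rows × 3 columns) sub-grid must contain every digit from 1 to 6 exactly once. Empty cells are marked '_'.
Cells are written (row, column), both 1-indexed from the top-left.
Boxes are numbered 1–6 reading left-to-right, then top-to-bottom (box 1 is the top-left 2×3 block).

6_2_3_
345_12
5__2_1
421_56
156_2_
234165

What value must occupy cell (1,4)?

5

Cell (1,4) itself could take any of {4, 5} by direct elimination.
Consider where 5 can go in column 4.
(2,4) is out (row 2 already has a 5).
(4,4) is out (row 4 already has a 5).
(5,4) is out (row 5 already has a 5).
So the only cell in column 4 that can hold 5 is (1,4).
Therefore (1,4) = 5.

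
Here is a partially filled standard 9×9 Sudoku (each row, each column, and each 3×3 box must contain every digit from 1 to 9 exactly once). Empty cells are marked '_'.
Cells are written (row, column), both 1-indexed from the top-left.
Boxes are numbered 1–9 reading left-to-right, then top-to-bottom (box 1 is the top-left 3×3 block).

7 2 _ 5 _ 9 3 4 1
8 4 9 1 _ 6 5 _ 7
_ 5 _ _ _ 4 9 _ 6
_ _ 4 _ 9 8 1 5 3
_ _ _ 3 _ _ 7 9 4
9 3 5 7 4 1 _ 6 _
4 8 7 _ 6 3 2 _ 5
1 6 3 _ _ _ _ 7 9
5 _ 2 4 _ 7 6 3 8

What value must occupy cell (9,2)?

Row 9 already contains {2, 3, 4, 5, 6, 7, 8}.
Column 2 already contains {2, 3, 4, 5, 6, 8}.
Its 3×3 block (box 7) already contains {1, 2, 3, 4, 5, 6, 7, 8}.
The only value from 1–9 not eliminated is 9, so (9,2) = 9.

9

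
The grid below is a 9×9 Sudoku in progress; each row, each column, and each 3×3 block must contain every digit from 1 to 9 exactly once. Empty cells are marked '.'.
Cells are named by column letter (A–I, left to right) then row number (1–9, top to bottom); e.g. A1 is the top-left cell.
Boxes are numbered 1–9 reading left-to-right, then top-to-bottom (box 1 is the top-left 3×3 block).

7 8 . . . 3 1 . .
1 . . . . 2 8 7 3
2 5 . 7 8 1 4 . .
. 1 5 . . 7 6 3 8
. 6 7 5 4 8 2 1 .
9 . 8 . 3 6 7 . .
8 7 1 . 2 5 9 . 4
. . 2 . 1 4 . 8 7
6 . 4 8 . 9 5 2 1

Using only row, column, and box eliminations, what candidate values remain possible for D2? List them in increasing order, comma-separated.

Row 2 already contains {1, 2, 3, 7, 8}.
Column D already contains {5, 7, 8}.
Its 3×3 block (box 2) already contains {1, 2, 3, 7, 8}.
Removing those from 1–9 leaves {4, 6, 9} as the candidates for D2.

4,6,9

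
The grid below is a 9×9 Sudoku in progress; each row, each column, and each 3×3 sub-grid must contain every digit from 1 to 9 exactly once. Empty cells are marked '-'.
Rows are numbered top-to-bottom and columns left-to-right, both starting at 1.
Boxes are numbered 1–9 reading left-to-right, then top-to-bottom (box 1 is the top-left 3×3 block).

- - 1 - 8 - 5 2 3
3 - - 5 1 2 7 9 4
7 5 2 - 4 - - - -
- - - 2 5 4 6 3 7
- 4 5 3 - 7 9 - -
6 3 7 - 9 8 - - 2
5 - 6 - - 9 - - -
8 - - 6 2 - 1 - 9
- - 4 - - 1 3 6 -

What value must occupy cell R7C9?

8

Row 7 already contains {5, 6, 9}.
Column 9 already contains {2, 3, 4, 7, 9}.
Its 3×3 block (box 9) already contains {1, 3, 6, 9}.
The only value from 1–9 not eliminated is 8, so R7C9 = 8.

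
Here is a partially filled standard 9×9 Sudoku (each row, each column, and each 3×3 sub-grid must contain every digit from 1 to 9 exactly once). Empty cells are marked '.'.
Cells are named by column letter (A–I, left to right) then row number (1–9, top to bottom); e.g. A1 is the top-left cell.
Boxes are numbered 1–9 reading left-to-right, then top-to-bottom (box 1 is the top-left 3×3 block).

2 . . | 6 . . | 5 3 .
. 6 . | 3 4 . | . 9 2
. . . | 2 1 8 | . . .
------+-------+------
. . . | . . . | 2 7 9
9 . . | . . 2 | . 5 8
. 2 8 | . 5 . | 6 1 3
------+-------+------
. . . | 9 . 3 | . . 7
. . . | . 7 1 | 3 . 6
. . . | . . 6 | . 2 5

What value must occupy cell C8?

2

Cell C8 itself could take any of {2, 4, 5, 9} by direct elimination.
Consider where 2 can go in row 8.
A8 is out (column A already has a 2).
B8 is out (column B already has a 2).
D8 is out (column D already has a 2).
H8 is out (column H already has a 2).
So the only cell in row 8 that can hold 2 is C8.
Therefore C8 = 2.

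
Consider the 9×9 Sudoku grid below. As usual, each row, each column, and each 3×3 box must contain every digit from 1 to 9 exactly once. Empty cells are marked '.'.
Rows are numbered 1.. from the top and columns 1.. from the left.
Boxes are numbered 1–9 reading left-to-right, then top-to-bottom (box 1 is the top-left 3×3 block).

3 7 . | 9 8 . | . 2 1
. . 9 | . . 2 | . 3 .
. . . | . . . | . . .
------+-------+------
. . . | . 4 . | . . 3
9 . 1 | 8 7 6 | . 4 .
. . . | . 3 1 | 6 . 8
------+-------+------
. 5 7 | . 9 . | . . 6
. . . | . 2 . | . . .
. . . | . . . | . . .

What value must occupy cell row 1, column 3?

Cell row 1, column 3 itself could take any of {4, 5, 6} by direct elimination.
Consider where 6 can go in row 1.
row 1, column 6 is out (column 6 already has a 6).
row 1, column 7 is out (column 7 already has a 6).
So the only cell in row 1 that can hold 6 is row 1, column 3.
Therefore row 1, column 3 = 6.

6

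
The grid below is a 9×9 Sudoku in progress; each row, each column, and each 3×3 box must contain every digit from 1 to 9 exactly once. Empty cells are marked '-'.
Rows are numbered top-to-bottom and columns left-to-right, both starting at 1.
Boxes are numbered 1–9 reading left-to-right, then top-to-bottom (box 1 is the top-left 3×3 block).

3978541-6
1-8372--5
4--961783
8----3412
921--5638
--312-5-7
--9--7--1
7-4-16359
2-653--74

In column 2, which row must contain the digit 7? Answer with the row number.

Consider where 7 can go in column 2.
R2C2 is out (row 2 already has a 7). R3C2 is out (row 3 already has a 7). R6C2 is out (row 6 already has a 7). R7C2 is out (row 7 already has a 7). The remaining empty cells in column 2 are similarly blocked.
So the only cell in column 2 that can hold 7 is R4C2.
That is row 4.

4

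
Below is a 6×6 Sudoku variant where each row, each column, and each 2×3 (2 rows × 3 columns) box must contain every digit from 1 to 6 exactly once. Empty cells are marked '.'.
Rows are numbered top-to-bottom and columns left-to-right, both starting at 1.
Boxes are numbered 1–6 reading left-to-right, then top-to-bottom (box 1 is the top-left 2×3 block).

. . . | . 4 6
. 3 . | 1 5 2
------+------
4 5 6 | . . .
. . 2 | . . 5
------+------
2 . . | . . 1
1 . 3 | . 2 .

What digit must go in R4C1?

Row 4 already contains {2, 5}.
Column 1 already contains {1, 2, 4}.
Its 2×3 block (box 3) already contains {2, 4, 5, 6}.
The only value from 1–6 not eliminated is 3, so R4C1 = 3.

3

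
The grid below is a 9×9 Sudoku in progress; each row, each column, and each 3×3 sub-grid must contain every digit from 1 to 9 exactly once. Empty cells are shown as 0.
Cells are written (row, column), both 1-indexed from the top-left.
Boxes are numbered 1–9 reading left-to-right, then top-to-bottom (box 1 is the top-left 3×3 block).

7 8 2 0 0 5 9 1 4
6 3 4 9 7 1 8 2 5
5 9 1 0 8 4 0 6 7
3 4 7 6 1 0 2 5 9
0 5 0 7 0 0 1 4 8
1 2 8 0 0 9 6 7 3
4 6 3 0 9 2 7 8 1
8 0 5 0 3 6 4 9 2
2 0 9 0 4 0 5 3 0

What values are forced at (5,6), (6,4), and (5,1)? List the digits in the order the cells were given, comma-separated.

For (5,6):
  Row 5 already contains {1, 4, 5, 7, 8}.
  Column 6 already contains {1, 2, 4, 5, 6, 9}.
  Its 3×3 block (box 5) already contains {1, 6, 7, 9}.
  The only value from 1–9 not eliminated is 3, so (5,6) = 3.
For (6,4):
  Consider where 4 can go in box 5.
  (4,6) is out (row 4 already has a 4).
  (5,5) is out (row 5 already has a 4).
  (5,6) is out (row 5 already has a 4).
  (6,5) is out (column 5 already has a 4).
  So the only cell in box 5 that can hold 4 is (6,4).
  So (6,4) = 4.
For (5,1):
  Row 5 already contains {1, 4, 5, 7, 8}.
  Column 1 already contains {1, 2, 3, 4, 5, 6, 7, 8}.
  Its 3×3 block (box 4) already contains {1, 2, 3, 4, 5, 7, 8}.
  The only value from 1–9 not eliminated is 9, so (5,1) = 9.

3,4,9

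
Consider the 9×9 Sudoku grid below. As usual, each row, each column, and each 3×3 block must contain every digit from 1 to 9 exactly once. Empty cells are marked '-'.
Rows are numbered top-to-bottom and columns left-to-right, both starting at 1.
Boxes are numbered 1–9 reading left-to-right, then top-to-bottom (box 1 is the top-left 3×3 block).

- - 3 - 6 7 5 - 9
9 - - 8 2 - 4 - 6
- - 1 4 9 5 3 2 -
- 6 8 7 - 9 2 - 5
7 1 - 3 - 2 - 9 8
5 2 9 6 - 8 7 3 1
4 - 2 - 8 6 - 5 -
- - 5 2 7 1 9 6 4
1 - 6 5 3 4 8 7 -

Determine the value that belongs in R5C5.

5

Cell R5C5 itself could take any of {4, 5} by direct elimination.
Consider where 5 can go in row 5.
R5C3 is out (column 3 already has a 5).
R5C7 is out (column 7 already has a 5).
So the only cell in row 5 that can hold 5 is R5C5.
Therefore R5C5 = 5.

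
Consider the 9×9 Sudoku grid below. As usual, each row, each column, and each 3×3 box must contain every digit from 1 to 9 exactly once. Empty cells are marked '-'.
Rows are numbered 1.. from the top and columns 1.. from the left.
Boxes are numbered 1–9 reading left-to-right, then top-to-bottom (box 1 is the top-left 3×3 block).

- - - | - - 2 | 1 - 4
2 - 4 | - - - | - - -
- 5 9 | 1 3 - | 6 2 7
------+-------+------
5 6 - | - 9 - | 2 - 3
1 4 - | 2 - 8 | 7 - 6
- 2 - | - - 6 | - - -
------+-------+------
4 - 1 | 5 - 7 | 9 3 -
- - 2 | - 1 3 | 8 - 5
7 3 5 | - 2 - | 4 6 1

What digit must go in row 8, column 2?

Row 8 already contains {1, 2, 3, 5, 8}.
Column 2 already contains {2, 3, 4, 5, 6}.
Its 3×3 block (box 7) already contains {1, 2, 3, 4, 5, 7}.
The only value from 1–9 not eliminated is 9, so row 8, column 2 = 9.

9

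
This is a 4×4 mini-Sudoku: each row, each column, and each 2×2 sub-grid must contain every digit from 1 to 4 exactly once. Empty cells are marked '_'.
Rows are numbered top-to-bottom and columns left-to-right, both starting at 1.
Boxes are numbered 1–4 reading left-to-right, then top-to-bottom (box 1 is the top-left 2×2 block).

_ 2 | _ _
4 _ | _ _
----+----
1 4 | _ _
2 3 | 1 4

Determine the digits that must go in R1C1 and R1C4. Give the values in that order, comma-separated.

3,1

For R1C1:
  Row 1 already contains {2}.
  Column 1 already contains {1, 2, 4}.
  Its 2×2 block (box 1) already contains {2, 4}.
  The only value from 1–4 not eliminated is 3, so R1C1 = 3.
For R1C4:
  Consider where 1 can go in row 1.
  R1C1 is out (column 1 already has a 1).
  R1C3 is out (column 3 already has a 1).
  So the only cell in row 1 that can hold 1 is R1C4.
  So R1C4 = 1.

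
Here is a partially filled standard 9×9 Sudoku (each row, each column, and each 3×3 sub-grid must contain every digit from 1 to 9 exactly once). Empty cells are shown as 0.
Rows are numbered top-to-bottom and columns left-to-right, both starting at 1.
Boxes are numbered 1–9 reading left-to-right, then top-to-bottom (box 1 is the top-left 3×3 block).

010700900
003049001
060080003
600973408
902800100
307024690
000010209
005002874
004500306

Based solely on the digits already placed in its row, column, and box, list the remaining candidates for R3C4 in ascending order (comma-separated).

Row 3 already contains {3, 6, 8}.
Column 4 already contains {5, 7, 8, 9}.
Its 3×3 block (box 2) already contains {4, 7, 8, 9}.
Removing those from 1–9 leaves {1, 2} as the candidates for R3C4.

1,2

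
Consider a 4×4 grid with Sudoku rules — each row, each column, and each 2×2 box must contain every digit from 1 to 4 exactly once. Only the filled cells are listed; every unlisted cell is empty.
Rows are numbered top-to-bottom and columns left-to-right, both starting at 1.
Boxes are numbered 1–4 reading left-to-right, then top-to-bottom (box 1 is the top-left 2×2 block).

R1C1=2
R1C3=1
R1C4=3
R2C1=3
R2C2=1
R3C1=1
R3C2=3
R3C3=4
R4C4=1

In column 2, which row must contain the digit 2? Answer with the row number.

4

Consider where 2 can go in column 2.
R1C2 is out (row 1 already has a 2).
So the only cell in column 2 that can hold 2 is R4C2.
That is row 4.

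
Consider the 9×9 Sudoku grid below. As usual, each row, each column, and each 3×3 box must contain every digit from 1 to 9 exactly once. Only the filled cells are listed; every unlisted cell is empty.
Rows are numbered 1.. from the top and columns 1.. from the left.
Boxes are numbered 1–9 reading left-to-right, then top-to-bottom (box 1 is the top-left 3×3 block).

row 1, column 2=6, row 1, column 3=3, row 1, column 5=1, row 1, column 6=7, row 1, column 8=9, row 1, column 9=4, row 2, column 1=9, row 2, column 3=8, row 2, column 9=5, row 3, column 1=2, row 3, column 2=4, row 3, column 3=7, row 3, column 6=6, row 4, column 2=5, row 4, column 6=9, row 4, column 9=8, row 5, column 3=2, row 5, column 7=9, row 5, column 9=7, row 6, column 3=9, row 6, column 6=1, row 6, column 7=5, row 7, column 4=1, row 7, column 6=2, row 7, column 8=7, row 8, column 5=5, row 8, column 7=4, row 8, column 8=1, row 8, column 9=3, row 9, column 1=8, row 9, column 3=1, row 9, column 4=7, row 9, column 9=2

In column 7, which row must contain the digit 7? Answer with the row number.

2

Consider where 7 can go in column 7.
row 1, column 7 is out (row 1 already has a 7).
row 3, column 7 is out (row 3 already has a 7).
row 4, column 7 is out (box 6 already has a 7).
row 7, column 7 is out (row 7 already has a 7).
row 9, column 7 is out (row 9 already has a 7).
So the only cell in column 7 that can hold 7 is row 2, column 7.
That is row 2.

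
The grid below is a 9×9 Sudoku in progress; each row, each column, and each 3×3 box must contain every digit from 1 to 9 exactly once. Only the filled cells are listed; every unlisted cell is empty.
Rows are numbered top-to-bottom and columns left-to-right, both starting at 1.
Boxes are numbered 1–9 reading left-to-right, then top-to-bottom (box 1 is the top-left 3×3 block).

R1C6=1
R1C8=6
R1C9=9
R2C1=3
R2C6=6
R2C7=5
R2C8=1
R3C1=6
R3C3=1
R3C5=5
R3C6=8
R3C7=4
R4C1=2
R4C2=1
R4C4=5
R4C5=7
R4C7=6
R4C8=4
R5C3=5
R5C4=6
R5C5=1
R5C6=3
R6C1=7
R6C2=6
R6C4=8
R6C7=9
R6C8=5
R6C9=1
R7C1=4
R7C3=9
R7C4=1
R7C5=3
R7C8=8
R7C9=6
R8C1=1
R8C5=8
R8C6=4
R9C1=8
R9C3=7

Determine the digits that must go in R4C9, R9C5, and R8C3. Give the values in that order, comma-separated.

For R4C9:
  Consider where 3 can go in box 6.
  R5C7 is out (row 5 already has a 3).
  R5C8 is out (row 5 already has a 3).
  R5C9 is out (row 5 already has a 3).
  So the only cell in box 6 that can hold 3 is R4C9.
  So R4C9 = 3.
For R9C5:
  Consider where 6 can go in row 9.
  R9C2 is out (column 2 already has a 6). R9C4 is out (column 4 already has a 6). R9C6 is out (column 6 already has a 6). R9C7 is out (column 7 already has a 6). The remaining empty cells in row 9 are similarly blocked.
  So the only cell in row 9 that can hold 6 is R9C5.
  So R9C5 = 6.
For R8C3:
  Consider where 6 can go in column 3.
  R1C3 is out (row 1 already has a 6).
  R2C3 is out (row 2 already has a 6).
  R4C3 is out (row 4 already has a 6).
  R6C3 is out (row 6 already has a 6).
  So the only cell in column 3 that can hold 6 is R8C3.
  So R8C3 = 6.

3,6,6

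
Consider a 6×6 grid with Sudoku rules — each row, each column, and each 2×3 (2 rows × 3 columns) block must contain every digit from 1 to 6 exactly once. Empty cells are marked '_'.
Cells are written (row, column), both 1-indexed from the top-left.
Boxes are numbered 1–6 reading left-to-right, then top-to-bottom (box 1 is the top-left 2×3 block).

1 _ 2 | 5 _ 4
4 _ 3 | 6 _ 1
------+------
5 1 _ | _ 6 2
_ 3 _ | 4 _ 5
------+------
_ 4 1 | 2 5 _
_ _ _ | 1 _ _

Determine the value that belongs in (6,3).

Cell (6,3) itself could take any of {5, 6} by direct elimination.
Consider where 5 can go in column 3.
(3,3) is out (row 3 already has a 5).
(4,3) is out (row 4 already has a 5).
So the only cell in column 3 that can hold 5 is (6,3).
Therefore (6,3) = 5.

5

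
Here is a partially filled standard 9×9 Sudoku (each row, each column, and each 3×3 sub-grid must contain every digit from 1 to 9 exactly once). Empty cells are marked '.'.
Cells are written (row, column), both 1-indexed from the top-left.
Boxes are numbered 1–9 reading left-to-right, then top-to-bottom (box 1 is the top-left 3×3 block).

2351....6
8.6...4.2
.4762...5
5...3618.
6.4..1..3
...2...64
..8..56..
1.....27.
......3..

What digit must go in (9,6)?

Cell (9,6) itself could take any of {2, 4, 7, 8, 9} by direct elimination.
Consider where 2 can go in box 8.
(7,4) is out (column 4 already has a 2). (7,5) is out (column 5 already has a 2). (8,4) is out (row 8 already has a 2). (8,5) is out (row 8 already has a 2). The remaining empty cells in box 8 are similarly blocked.
So the only cell in box 8 that can hold 2 is (9,6).
Therefore (9,6) = 2.

2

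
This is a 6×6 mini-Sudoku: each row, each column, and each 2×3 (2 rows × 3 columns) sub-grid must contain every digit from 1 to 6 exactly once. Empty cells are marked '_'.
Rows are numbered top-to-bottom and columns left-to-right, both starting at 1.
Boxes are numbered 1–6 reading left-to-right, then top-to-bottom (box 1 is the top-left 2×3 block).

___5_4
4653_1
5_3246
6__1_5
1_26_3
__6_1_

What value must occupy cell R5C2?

Cell R5C2 itself could take any of {4, 5} by direct elimination.
Consider where 4 can go in row 5.
R5C5 is out (column 5 already has a 4).
So the only cell in row 5 that can hold 4 is R5C2.
Therefore R5C2 = 4.

4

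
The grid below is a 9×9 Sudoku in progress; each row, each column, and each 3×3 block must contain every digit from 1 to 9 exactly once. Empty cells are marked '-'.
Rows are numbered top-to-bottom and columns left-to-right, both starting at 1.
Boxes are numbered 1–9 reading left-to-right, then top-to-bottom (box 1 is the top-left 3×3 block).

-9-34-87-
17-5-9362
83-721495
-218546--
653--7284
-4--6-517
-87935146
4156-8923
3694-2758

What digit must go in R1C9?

Row 1 already contains {3, 4, 7, 8, 9}.
Column 9 already contains {2, 3, 4, 5, 6, 7, 8}.
Its 3×3 block (box 3) already contains {2, 3, 4, 5, 6, 7, 8, 9}.
The only value from 1–9 not eliminated is 1, so R1C9 = 1.

1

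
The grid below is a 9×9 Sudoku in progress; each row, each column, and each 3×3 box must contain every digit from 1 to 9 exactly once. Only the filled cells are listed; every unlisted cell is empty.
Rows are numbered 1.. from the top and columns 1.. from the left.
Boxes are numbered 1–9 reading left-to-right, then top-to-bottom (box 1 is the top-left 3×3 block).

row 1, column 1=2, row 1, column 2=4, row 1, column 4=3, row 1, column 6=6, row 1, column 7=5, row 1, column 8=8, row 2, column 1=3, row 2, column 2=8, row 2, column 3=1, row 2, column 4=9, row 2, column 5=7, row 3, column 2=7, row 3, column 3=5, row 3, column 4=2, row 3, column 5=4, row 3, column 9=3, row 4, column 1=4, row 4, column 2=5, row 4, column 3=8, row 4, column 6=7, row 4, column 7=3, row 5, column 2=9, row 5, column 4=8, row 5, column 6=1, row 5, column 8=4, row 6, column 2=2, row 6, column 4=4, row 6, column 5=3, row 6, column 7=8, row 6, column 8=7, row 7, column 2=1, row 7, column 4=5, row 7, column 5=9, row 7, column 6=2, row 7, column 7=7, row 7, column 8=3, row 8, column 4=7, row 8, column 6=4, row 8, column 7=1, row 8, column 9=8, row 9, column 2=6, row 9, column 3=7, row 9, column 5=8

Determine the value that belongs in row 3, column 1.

6

Cell row 3, column 1 itself could take any of {6, 9} by direct elimination.
Consider where 6 can go in box 1.
row 1, column 3 is out (row 1 already has a 6).
So the only cell in box 1 that can hold 6 is row 3, column 1.
Therefore row 3, column 1 = 6.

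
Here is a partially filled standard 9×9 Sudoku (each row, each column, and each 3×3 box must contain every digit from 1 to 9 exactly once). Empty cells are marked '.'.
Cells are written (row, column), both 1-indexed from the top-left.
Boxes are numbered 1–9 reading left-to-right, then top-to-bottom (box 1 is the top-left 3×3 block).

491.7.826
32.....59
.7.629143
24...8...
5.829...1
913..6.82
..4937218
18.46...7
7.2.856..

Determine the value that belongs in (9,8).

9

Cell (9,8) itself could take any of {3, 9} by direct elimination.
Consider where 9 can go in row 9.
(9,2) is out (column 2 already has a 9).
(9,4) is out (column 4 already has a 9).
(9,9) is out (column 9 already has a 9).
So the only cell in row 9 that can hold 9 is (9,8).
Therefore (9,8) = 9.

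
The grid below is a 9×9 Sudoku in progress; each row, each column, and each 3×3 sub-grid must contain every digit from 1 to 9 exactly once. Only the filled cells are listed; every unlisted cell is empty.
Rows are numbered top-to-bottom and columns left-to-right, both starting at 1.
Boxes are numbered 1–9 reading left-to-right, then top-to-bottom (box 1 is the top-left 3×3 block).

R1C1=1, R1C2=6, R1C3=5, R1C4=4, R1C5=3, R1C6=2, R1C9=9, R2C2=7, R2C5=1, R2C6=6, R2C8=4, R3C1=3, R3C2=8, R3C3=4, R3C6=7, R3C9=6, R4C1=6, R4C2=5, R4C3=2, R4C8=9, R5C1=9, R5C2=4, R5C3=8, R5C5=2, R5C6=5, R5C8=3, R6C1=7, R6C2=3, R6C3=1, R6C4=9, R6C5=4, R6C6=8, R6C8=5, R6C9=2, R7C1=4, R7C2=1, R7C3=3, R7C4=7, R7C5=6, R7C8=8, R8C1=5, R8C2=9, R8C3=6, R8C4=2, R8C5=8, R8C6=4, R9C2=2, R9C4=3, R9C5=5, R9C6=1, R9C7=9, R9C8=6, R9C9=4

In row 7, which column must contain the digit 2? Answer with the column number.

Consider where 2 can go in row 7.
R7C6 is out (column 6 already has a 2).
R7C9 is out (column 9 already has a 2).
So the only cell in row 7 that can hold 2 is R7C7.
That is column 7.

7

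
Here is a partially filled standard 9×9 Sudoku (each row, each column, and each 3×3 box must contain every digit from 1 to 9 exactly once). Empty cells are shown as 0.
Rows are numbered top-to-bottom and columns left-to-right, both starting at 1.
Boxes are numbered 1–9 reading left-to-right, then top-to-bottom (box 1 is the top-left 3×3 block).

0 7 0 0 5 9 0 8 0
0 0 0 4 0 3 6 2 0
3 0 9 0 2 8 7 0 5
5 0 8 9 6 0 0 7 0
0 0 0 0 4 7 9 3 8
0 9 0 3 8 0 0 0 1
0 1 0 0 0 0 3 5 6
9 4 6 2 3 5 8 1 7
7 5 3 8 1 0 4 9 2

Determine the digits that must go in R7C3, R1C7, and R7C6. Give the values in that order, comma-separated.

For R7C3:
  Row 7 already contains {1, 3, 5, 6}.
  Column 3 already contains {3, 6, 8, 9}.
  Its 3×3 block (box 7) already contains {1, 3, 4, 5, 6, 7, 9}.
  The only value from 1–9 not eliminated is 2, so R7C3 = 2.
For R1C7:
  Row 1 already contains {5, 7, 8, 9}.
  Column 7 already contains {3, 4, 6, 7, 8, 9}.
  Its 3×3 block (box 3) already contains {2, 5, 6, 7, 8}.
  The only value from 1–9 not eliminated is 1, so R1C7 = 1.
For R7C6:
  Row 7 already contains {1, 3, 5, 6}.
  Column 6 already contains {3, 5, 7, 8, 9}.
  Its 3×3 block (box 8) already contains {1, 2, 3, 5, 8}.
  The only value from 1–9 not eliminated is 4, so R7C6 = 4.

2,1,4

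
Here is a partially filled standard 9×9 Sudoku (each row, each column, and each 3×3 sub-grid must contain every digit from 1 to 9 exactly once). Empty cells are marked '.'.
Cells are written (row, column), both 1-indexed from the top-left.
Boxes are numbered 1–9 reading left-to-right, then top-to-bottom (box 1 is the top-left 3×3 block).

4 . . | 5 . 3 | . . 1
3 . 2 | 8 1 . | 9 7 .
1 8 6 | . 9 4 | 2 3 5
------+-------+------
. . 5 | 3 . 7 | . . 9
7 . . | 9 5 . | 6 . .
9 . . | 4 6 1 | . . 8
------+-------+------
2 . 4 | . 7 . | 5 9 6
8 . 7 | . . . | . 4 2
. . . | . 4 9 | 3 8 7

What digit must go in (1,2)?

7

Cell (1,2) itself could take any of {7, 9} by direct elimination.
Consider where 7 can go in row 1.
(1,3) is out (column 3 already has a 7).
(1,5) is out (column 5 already has a 7).
(1,7) is out (box 3 already has a 7).
(1,8) is out (column 8 already has a 7).
So the only cell in row 1 that can hold 7 is (1,2).
Therefore (1,2) = 7.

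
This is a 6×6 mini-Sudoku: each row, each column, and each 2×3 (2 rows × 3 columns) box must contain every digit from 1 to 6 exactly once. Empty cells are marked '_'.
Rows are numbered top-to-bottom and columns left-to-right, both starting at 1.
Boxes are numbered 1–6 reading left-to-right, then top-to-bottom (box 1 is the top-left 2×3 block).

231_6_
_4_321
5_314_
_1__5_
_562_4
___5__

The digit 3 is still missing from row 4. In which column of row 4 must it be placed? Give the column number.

6

Consider where 3 can go in row 4.
r4c1 is out (box 3 already has a 3).
r4c3 is out (column 3 already has a 3).
r4c4 is out (column 4 already has a 3).
So the only cell in row 4 that can hold 3 is r4c6.
That is column 6.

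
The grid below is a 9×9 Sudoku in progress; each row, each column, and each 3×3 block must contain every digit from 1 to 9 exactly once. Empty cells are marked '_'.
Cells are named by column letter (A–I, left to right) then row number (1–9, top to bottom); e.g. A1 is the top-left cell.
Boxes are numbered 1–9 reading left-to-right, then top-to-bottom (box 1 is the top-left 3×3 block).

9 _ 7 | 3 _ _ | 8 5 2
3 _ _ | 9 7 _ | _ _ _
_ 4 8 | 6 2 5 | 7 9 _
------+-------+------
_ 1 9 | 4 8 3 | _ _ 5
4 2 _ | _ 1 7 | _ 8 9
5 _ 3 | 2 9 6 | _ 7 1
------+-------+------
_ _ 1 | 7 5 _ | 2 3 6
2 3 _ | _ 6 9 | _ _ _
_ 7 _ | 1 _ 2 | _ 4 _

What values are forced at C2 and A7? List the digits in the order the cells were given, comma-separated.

2,8

For C2:
  Consider where 2 can go in box 1.
  B1 is out (row 1 already has a 2).
  B2 is out (column B already has a 2).
  A3 is out (row 3 already has a 2).
  So the only cell in box 1 that can hold 2 is C2.
  So C2 = 2.
For A7:
  Row 7 already contains {1, 2, 3, 5, 6, 7}.
  Column A already contains {2, 3, 4, 5, 9}.
  Its 3×3 block (box 7) already contains {1, 2, 3, 7}.
  The only value from 1–9 not eliminated is 8, so A7 = 8.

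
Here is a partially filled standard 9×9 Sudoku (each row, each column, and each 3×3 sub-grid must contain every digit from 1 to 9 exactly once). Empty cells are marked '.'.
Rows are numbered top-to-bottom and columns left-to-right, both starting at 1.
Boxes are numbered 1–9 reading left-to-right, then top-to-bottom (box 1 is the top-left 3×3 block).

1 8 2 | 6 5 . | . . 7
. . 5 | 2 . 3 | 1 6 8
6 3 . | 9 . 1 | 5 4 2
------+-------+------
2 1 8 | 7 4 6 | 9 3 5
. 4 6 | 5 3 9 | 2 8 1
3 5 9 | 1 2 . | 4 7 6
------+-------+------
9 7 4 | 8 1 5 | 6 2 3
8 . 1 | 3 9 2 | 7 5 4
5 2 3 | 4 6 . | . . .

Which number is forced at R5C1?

Row 5 already contains {1, 2, 3, 4, 5, 6, 8, 9}.
Column 1 already contains {1, 2, 3, 5, 6, 8, 9}.
Its 3×3 block (box 4) already contains {1, 2, 3, 4, 5, 6, 8, 9}.
The only value from 1–9 not eliminated is 7, so R5C1 = 7.

7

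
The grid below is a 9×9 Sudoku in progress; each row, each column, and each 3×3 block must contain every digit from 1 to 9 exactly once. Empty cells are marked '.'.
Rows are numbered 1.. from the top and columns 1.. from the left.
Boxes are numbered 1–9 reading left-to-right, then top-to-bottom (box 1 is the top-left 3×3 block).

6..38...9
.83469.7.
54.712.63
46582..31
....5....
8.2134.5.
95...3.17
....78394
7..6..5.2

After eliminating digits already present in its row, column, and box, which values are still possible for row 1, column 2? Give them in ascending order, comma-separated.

Row 1 already contains {3, 6, 8, 9}.
Column 2 already contains {4, 5, 6, 8}.
Its 3×3 block (box 1) already contains {3, 4, 5, 6, 8}.
Removing those from 1–9 leaves {1, 2, 7} as the candidates for row 1, column 2.

1,2,7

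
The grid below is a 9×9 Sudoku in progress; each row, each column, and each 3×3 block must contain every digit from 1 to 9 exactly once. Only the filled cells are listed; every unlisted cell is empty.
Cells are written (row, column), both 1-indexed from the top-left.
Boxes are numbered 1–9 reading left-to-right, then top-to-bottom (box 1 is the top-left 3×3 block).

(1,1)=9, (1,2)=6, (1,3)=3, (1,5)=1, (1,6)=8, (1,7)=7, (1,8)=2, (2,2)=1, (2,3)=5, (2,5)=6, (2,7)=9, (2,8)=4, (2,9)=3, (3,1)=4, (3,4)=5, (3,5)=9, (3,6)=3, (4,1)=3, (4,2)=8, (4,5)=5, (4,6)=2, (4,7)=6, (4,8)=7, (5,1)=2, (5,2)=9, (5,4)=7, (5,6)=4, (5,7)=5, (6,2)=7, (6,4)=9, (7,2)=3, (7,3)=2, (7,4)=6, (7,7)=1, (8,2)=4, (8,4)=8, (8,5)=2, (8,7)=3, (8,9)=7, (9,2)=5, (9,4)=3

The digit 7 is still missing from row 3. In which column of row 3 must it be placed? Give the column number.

Consider where 7 can go in row 3.
(3,2) is out (column 2 already has a 7).
(3,7) is out (column 7 already has a 7).
(3,8) is out (column 8 already has a 7).
(3,9) is out (column 9 already has a 7).
So the only cell in row 3 that can hold 7 is (3,3).
That is column 3.

3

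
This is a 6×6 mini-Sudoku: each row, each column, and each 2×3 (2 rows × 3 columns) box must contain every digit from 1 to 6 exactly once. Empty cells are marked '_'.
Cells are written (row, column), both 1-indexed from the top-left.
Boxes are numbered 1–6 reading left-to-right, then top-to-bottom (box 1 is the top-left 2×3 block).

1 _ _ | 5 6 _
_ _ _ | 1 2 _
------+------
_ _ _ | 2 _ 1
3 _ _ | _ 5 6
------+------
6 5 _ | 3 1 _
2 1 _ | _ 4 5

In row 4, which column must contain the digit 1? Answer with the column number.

Consider where 1 can go in row 4.
(4,2) is out (column 2 already has a 1).
(4,4) is out (column 4 already has a 1).
So the only cell in row 4 that can hold 1 is (4,3).
That is column 3.

3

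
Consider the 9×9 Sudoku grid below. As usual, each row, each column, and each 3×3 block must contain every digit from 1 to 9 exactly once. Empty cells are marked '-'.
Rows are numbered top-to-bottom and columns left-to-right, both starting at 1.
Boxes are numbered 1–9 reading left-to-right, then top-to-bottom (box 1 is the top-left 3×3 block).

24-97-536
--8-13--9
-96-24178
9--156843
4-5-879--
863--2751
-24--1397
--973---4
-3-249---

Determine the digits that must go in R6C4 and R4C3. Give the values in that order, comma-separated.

4,2

For R6C4:
  Row 6 already contains {1, 2, 3, 5, 6, 7, 8}.
  Column 4 already contains {1, 2, 7, 9}.
  Its 3×3 block (box 5) already contains {1, 2, 5, 6, 7, 8}.
  The only value from 1–9 not eliminated is 4, so R6C4 = 4.
For R4C3:
  Consider where 2 can go in row 4.
  R4C2 is out (column 2 already has a 2).
  So the only cell in row 4 that can hold 2 is R4C3.
  So R4C3 = 2.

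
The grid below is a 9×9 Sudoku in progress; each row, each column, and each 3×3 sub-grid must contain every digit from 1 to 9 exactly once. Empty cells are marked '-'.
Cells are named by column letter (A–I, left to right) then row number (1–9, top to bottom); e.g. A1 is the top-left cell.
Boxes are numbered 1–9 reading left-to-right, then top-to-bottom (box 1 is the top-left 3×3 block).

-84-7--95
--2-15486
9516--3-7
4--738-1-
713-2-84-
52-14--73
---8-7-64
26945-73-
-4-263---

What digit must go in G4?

Cell G4 itself could take any of {2, 5, 6, 9} by direct elimination.
Consider where 5 can go in row 4.
B4 is out (column B already has a 5).
C4 is out (box 4 already has a 5).
I4 is out (column I already has a 5).
So the only cell in row 4 that can hold 5 is G4.
Therefore G4 = 5.

5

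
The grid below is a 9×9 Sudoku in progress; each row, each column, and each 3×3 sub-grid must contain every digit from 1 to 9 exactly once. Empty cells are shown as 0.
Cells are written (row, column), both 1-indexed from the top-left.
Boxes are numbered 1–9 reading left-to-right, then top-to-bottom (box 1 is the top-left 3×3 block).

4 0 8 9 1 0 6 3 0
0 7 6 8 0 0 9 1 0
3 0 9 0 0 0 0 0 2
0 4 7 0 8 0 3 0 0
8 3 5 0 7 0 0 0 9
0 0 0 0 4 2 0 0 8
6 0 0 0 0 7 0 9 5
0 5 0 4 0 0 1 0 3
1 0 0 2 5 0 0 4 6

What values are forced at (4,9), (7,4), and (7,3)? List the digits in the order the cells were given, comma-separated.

1,1,4

For (4,9):
  Row 4 already contains {3, 4, 7, 8}.
  Column 9 already contains {2, 3, 5, 6, 8, 9}.
  Its 3×3 block (box 6) already contains {3, 8, 9}.
  The only value from 1–9 not eliminated is 1, so (4,9) = 1.
For (7,4):
  Consider where 1 can go in box 8.
  (7,5) is out (column 5 already has a 1).
  (8,5) is out (row 8 already has a 1).
  (8,6) is out (row 8 already has a 1).
  (9,6) is out (row 9 already has a 1).
  So the only cell in box 8 that can hold 1 is (7,4).
  So (7,4) = 1.
For (7,3):
  Consider where 4 can go in row 7.
  (7,2) is out (column 2 already has a 4).
  (7,4) is out (column 4 already has a 4).
  (7,5) is out (column 5 already has a 4).
  (7,7) is out (box 9 already has a 4).
  So the only cell in row 7 that can hold 4 is (7,3).
  So (7,3) = 4.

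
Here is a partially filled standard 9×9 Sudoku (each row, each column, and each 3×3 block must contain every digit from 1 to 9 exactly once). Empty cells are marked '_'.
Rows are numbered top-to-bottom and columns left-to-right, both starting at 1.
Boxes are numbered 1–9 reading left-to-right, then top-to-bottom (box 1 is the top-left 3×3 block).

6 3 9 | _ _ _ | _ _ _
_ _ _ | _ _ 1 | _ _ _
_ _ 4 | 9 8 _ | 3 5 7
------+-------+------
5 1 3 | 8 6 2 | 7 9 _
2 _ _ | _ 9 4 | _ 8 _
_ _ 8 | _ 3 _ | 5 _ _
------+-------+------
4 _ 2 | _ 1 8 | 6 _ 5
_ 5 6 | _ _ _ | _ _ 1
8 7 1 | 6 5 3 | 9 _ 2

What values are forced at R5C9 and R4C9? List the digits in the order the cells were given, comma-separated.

3,4

For R5C9:
  Consider where 3 can go in column 9.
  R1C9 is out (row 1 already has a 3).
  R2C9 is out (box 3 already has a 3).
  R4C9 is out (row 4 already has a 3).
  R6C9 is out (row 6 already has a 3).
  So the only cell in column 9 that can hold 3 is R5C9.
  So R5C9 = 3.
For R4C9:
  Row 4 already contains {1, 2, 3, 5, 6, 7, 8, 9}.
  Column 9 already contains {1, 2, 5, 7}.
  Its 3×3 block (box 6) already contains {5, 7, 8, 9}.
  The only value from 1–9 not eliminated is 4, so R4C9 = 4.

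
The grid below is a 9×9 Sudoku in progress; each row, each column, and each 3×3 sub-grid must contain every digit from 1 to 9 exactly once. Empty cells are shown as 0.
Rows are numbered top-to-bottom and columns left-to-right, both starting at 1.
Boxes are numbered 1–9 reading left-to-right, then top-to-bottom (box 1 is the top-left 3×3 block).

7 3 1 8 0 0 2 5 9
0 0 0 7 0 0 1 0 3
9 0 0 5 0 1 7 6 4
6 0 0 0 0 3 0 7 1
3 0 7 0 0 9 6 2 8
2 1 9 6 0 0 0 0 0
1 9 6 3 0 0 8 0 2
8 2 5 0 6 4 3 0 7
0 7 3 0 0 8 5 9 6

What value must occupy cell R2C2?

Cell R2C2 itself could take any of {4, 5, 6, 8} by direct elimination.
Consider where 6 can go in column 2.
R3C2 is out (row 3 already has a 6).
R4C2 is out (row 4 already has a 6).
R5C2 is out (row 5 already has a 6).
So the only cell in column 2 that can hold 6 is R2C2.
Therefore R2C2 = 6.

6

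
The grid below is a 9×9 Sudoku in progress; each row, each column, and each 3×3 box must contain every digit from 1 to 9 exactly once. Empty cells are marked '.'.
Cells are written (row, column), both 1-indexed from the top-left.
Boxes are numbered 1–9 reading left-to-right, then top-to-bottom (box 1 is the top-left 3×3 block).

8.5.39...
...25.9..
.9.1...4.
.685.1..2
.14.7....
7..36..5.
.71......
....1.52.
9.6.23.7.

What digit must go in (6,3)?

Cell (6,3) itself could take any of {2, 9} by direct elimination.
Consider where 9 can go in column 3.
(2,3) is out (row 2 already has a 9).
(3,3) is out (row 3 already has a 9).
(8,3) is out (box 7 already has a 9).
So the only cell in column 3 that can hold 9 is (6,3).
Therefore (6,3) = 9.

9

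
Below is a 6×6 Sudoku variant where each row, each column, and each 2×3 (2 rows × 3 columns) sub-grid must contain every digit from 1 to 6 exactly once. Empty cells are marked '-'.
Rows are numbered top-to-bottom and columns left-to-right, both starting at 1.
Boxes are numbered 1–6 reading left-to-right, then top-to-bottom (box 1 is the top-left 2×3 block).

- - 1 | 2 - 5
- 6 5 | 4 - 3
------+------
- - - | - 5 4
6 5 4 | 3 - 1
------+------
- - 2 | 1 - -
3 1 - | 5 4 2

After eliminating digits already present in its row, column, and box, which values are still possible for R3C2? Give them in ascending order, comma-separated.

2,3

Row 3 already contains {4, 5}.
Column 2 already contains {1, 5, 6}.
Its 2×3 block (box 3) already contains {4, 5, 6}.
Removing those from 1–6 leaves {2, 3} as the candidates for R3C2.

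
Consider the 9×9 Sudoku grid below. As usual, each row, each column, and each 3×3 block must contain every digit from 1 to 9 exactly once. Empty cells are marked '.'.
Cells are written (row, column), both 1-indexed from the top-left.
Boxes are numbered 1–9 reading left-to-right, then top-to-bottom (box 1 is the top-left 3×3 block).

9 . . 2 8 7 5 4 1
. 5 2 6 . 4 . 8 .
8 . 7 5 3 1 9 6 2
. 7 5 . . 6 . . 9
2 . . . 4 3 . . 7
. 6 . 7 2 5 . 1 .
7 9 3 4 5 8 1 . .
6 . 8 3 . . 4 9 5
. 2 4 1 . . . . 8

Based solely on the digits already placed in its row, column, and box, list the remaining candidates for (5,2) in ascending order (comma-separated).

Row 5 already contains {2, 3, 4, 7}.
Column 2 already contains {2, 5, 6, 7, 9}.
Its 3×3 block (box 4) already contains {2, 5, 6, 7}.
Removing those from 1–9 leaves {1, 8} as the candidates for (5,2).

1,8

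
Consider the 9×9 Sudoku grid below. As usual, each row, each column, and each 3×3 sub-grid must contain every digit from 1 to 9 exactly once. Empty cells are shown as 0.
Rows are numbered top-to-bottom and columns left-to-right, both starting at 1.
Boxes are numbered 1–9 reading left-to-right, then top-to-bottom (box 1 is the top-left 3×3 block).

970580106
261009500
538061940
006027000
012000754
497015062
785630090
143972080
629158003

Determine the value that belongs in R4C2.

5

Row 4 already contains {2, 6, 7}.
Column 2 already contains {1, 2, 3, 4, 6, 7, 8, 9}.
Its 3×3 block (box 4) already contains {1, 2, 4, 6, 7, 9}.
The only value from 1–9 not eliminated is 5, so R4C2 = 5.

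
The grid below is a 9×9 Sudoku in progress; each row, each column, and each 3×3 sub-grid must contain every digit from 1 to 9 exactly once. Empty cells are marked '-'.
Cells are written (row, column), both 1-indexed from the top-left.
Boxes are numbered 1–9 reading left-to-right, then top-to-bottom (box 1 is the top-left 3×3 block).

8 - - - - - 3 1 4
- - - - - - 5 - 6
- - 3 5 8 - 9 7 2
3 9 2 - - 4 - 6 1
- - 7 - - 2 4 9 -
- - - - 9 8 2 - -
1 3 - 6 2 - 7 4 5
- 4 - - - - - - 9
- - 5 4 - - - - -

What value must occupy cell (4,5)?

Cell (4,5) itself could take any of {5, 7} by direct elimination.
Consider where 5 can go in row 4.
(4,4) is out (column 4 already has a 5).
(4,7) is out (column 7 already has a 5).
So the only cell in row 4 that can hold 5 is (4,5).
Therefore (4,5) = 5.

5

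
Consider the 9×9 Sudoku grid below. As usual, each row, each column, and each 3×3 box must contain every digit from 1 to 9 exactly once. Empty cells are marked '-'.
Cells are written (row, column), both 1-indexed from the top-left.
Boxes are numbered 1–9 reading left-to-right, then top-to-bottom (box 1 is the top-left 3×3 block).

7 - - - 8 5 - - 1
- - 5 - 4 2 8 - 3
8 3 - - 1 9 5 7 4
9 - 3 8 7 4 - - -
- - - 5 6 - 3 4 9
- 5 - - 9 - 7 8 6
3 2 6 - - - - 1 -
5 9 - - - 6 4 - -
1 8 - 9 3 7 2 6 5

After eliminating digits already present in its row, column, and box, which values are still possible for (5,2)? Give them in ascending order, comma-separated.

1,7

Row 5 already contains {3, 4, 5, 6, 9}.
Column 2 already contains {2, 3, 5, 8, 9}.
Its 3×3 block (box 4) already contains {3, 5, 9}.
Removing those from 1–9 leaves {1, 7} as the candidates for (5,2).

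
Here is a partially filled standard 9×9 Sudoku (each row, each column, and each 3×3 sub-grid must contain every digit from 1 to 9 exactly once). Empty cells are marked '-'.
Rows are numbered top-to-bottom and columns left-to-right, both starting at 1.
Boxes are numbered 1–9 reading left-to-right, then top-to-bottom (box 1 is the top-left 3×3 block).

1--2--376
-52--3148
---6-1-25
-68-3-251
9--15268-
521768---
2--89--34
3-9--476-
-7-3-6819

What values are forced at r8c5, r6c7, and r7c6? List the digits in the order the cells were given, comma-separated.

1,4,7

For r8c5:
  Consider where 1 can go in column 5.
  r1c5 is out (row 1 already has a 1).
  r2c5 is out (row 2 already has a 1).
  r3c5 is out (row 3 already has a 1).
  r9c5 is out (row 9 already has a 1).
  So the only cell in column 5 that can hold 1 is r8c5.
  So r8c5 = 1.
For r6c7:
  Consider where 4 can go in box 6.
  r5c9 is out (column 9 already has a 4).
  r6c8 is out (column 8 already has a 4).
  r6c9 is out (column 9 already has a 4).
  So the only cell in box 6 that can hold 4 is r6c7.
  So r6c7 = 4.
For r7c6:
  Consider where 7 can go in box 8.
  r8c4 is out (row 8 already has a 7).
  r8c5 is out (row 8 already has a 7).
  r9c5 is out (row 9 already has a 7).
  So the only cell in box 8 that can hold 7 is r7c6.
  So r7c6 = 7.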